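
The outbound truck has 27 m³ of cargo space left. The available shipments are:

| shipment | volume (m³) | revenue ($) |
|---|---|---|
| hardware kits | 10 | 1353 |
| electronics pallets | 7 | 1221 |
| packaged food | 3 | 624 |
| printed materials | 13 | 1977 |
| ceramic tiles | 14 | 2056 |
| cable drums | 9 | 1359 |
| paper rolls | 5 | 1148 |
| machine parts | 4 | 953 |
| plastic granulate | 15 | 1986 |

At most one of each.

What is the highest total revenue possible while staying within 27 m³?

4781

Taking the top-ratio shipments first gives electronics pallets + packaged food + paper rolls + machine parts for 3946 (19 m³).
The 7 m³ tied up in electronics pallets is better spent on ceramic tiles — total rises to 4781 (26 m³).
Every other selection either busts 27 m³ or fails to beat 4781.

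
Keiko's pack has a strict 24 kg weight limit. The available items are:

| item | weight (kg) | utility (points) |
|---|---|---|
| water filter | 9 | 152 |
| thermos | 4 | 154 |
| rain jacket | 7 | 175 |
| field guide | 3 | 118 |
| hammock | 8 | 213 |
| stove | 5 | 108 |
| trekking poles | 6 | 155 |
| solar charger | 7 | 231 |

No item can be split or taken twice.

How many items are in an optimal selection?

4

The maximum utility within 24 kg is 717.
One optimal bundle: field guide + hammock + trekking poles + solar charger (24 kg).
Every optimal selection uses 4 items.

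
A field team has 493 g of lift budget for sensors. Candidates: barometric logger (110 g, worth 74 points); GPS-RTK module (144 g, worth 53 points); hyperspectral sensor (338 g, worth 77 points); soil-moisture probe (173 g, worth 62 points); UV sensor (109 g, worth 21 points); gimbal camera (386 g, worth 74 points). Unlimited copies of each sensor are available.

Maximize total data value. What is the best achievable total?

296

Best packing: 4×barometric logger — 440 g, 296 total.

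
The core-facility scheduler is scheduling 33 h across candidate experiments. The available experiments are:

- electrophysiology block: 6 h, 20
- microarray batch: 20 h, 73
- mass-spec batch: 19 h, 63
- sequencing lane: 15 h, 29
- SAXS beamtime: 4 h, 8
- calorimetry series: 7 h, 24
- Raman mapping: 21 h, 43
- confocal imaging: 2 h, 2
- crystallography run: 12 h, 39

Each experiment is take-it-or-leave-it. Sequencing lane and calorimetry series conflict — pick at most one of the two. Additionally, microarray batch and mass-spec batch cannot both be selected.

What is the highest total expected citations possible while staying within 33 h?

117

The ratio ordering already packs tightly: electrophysiology block + microarray batch + calorimetry series, 33 h, 117.
The closest alternative, microarray batch + crystallography run, reaches only 112.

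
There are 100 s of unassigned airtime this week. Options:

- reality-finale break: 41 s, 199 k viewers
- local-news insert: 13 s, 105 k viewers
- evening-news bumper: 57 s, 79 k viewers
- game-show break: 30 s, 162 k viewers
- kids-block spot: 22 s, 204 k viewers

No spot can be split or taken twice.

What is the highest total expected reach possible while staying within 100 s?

565

A density-first pass picks local-news insert + game-show break + kids-block spot — 471 at 65 s.
The 13 s tied up in local-news insert is better spent on reality-finale break — total rises to 565 (93 s).
Runner-up reality-finale break + local-news insert + kids-block spot tops out at 508.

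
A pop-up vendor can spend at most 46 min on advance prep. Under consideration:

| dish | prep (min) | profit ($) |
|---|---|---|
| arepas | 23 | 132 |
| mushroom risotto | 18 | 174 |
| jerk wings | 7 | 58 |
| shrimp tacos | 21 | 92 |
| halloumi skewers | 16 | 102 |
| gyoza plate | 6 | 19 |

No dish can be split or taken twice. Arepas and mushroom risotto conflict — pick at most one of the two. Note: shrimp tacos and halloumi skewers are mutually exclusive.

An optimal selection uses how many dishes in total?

3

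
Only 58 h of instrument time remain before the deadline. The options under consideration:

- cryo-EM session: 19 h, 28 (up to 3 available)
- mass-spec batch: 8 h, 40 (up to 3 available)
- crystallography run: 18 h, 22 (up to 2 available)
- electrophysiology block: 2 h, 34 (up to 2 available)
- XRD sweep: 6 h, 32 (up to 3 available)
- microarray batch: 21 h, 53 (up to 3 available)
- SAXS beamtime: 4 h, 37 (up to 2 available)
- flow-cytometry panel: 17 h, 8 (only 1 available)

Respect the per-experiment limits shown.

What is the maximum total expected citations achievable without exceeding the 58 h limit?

358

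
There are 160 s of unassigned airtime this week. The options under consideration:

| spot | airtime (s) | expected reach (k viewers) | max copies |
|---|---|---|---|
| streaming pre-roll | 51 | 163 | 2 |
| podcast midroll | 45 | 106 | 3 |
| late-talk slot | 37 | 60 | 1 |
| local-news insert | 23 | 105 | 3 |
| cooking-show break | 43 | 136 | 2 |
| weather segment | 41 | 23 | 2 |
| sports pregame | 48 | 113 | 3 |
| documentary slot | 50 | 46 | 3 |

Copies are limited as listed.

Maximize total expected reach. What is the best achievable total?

Taking the top-ratio spots first gives streaming pre-roll + late-talk slot + 3×local-news insert for 538 (157 s).
Dropping streaming pre-roll and late-talk slot frees 88 s; slotting in 2×cooking-show break (86 s) lifts the total to 587 at 155 s.
Nothing else within 160 s beats 587.

587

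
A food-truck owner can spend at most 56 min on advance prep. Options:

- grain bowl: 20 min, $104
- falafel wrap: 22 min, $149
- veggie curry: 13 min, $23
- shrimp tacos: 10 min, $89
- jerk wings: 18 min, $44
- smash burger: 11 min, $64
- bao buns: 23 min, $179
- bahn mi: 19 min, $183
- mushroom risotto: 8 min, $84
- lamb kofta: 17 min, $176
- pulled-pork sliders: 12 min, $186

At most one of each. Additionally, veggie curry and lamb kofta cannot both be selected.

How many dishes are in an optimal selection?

4

The maximum profit within 56 min is 629.
One optimal bundle: bahn mi + mushroom risotto + lamb kofta + pulled-pork sliders (56 min).
All optima have 4 dishes.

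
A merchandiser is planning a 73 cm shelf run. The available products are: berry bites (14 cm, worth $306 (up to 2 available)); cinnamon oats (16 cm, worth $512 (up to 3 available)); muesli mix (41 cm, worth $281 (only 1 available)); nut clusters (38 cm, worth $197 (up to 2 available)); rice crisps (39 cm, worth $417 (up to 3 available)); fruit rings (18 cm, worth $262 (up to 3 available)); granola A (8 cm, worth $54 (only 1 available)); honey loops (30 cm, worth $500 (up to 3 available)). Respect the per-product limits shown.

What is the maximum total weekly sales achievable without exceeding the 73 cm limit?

By weekly sales per cm: cinnamon oats 32.00, berry bites 21.86, honey loops 16.67 lead.
Taking berry bites + 3×cinnamon oats + granola A: 70 cm used, 1896 in weekly sales.
That's the maximum — no swap from here does better than 1896.

1896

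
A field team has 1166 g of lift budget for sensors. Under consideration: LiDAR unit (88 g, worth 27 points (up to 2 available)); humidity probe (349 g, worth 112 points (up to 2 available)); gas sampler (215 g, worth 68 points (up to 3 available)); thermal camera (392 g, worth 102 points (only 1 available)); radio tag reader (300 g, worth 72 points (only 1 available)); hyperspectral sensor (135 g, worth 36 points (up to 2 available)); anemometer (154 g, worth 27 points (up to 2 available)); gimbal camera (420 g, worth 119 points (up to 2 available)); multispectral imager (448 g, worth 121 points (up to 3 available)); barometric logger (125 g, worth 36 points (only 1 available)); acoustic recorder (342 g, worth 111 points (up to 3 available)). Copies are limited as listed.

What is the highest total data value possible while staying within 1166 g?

A density-first pass picks LiDAR unit + 3×acoustic recorder — 360 at 1114 g.
Replace LiDAR unit and 2×acoustic recorder with 2×humidity probe + barometric logger: the trade gains 11 net, giving 371 at 1165 g.
Nothing else within 1166 g beats 371.

371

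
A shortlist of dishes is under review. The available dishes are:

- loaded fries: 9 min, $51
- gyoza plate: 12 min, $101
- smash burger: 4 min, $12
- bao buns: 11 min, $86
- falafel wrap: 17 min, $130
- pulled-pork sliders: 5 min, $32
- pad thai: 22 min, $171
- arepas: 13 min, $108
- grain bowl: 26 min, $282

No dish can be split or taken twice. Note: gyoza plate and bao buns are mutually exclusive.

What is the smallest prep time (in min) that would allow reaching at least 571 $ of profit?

64

Need the lightest bundle worth ≥ 571.
bao buns + pulled-pork sliders + pad thai + grain bowl: 571 profit at 64 min.
Below 64 min the best achievable stays under 571.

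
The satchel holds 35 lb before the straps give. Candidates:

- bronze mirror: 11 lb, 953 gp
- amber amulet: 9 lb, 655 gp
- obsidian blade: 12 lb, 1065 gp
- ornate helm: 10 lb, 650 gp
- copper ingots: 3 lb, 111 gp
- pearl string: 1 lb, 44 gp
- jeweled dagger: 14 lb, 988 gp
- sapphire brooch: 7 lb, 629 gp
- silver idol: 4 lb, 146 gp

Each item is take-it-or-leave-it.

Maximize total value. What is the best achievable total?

2837

Filling by ratio: bronze mirror + obsidian blade + copper ingots + pearl string + sapphire brooch for 2802, with 1 lb left unused.
Replace copper ingots with silver idol: the trade gains 35 net, giving 2837 at 35 lb.
Runner-up bronze mirror + obsidian blade + copper ingots + pearl string + sapphire brooch tops out at 2802.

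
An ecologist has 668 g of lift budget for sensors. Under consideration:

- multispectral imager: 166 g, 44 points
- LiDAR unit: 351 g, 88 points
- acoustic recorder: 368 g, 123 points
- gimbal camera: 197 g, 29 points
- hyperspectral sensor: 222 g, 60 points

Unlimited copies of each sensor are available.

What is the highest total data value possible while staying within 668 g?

Ranking by ratio (data value/g): acoustic recorder 0.33, hyperspectral sensor 0.27, multispectral imager 0.27, LiDAR unit 0.25.
The ratio ordering already packs tightly: acoustic recorder + hyperspectral sensor, 590 g, 183.
Nothing else within 668 g beats 183.

183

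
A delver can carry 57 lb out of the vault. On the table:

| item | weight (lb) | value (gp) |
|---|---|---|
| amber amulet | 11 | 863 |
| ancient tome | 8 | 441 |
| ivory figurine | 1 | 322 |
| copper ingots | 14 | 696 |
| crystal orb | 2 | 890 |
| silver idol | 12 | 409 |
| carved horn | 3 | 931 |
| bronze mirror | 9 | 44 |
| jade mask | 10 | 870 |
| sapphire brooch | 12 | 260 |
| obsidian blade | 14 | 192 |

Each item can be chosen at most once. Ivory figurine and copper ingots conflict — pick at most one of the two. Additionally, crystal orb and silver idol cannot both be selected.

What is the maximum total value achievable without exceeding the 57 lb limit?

4735

Density check — crystal orb 445.00, ivory figurine 322.00, carved horn 310.33, jade mask 87.00 are the best per lb.
Amber amulet + ancient tome + copper ingots + crystal orb + carved horn + bronze mirror + jade mask uses 57 of the 57 lb and totals 4735.
Next best is amber amulet + ancient tome + copper ingots + crystal orb + carved horn + jade mask at 4691 (48 lb) — short by 44.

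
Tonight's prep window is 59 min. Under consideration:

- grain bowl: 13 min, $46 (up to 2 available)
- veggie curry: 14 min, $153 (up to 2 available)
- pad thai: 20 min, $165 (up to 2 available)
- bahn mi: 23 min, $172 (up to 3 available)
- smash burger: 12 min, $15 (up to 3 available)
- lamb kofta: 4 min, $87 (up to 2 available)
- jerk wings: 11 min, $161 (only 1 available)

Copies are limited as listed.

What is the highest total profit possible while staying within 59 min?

665

Greedy by ratio would take 2×veggie curry + smash burger + 2×lamb kofta + jerk wings: 59 min used, total 656.
Dropping 2×veggie curry and smash burger frees 40 min; slotting in 2×pad thai (40 min) lifts the total to 665 at 59 min.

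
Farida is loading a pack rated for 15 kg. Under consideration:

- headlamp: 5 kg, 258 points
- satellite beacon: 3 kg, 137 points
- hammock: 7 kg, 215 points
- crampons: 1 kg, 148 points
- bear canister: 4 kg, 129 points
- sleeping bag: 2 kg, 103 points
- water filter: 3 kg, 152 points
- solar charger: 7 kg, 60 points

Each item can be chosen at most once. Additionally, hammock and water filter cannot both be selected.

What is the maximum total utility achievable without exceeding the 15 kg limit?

Best packing: headlamp + satellite beacon + crampons + sleeping bag + water filter — 14 kg, 798 total.

798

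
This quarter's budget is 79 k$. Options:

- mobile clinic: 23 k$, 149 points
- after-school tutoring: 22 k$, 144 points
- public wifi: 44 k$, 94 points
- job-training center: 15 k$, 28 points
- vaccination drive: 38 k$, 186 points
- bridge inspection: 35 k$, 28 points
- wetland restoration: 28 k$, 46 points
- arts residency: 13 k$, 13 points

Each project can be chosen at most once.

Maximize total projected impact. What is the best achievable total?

363

The ratio heuristic lands on mobile clinic + after-school tutoring + job-training center + arts residency (334) but leaves 6 k$ idle.
Replace after-school tutoring and arts residency with vaccination drive: the trade gains 29 net, giving 363 at 76 k$.
The spare 3 k$ is too small for any remaining project, and no exchange beats 363.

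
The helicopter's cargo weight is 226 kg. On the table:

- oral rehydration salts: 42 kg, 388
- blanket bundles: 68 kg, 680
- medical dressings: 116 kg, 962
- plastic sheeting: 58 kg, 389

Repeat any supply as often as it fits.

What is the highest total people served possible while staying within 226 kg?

Density check — blanket bundles 10.00, oral rehydration salts 9.24, medical dressings 8.29, plastic sheeting 6.71 are the best per kg.
Greedy by ratio would take 3×blanket bundles: 204 kg used, total 2040.
Replace blanket bundles with 2×oral rehydration salts: the trade gains 96 net, giving 2136 at 220 kg.
Nothing else within 226 kg beats 2136.

2136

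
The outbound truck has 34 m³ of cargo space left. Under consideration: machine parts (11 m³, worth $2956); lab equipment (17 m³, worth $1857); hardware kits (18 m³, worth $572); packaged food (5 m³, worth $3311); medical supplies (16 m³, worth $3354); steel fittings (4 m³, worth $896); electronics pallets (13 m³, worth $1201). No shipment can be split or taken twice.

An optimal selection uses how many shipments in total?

3

Optimal total is 9621.
For example machine parts + packaged food + medical supplies achieves it, using 32 m³.
All optima have 3 shipments.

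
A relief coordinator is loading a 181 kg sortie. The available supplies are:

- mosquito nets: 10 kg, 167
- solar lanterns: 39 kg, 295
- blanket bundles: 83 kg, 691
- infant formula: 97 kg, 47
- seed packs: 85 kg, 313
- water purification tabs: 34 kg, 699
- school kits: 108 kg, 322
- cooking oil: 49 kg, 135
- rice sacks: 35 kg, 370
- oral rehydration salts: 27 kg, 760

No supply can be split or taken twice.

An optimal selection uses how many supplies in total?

Optimal total is 2520.
blanket bundles + water purification tabs + rice sacks + oral rehydration salts hits 2520 at 179 kg.
Every optimal selection uses 4 supplies.

4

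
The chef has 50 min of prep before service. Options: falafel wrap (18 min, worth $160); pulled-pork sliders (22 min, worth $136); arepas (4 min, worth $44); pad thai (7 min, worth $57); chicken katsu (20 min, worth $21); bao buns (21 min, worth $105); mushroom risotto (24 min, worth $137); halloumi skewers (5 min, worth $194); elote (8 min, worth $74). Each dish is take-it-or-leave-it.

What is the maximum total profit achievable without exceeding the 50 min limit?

Density check — halloumi skewers 38.80, arepas 11.00, elote 9.25 are the best per min.
Filling by ratio: falafel wrap + arepas + pad thai + halloumi skewers + elote for 529, with 8 min left unused.
Replace pad thai and elote with pulled-pork sliders: the trade gains 5 net, giving 534 at 49 min.
Next best is falafel wrap + arepas + pad thai + halloumi skewers + elote at 529 (42 min) — short by 5.

534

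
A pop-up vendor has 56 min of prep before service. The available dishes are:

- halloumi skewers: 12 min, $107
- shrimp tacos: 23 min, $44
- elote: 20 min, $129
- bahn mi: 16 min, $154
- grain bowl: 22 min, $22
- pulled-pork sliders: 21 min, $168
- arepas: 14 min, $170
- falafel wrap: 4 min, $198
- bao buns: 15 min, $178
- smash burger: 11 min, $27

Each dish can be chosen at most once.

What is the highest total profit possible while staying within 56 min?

Filling by ratio: bahn mi + arepas + falafel wrap + bao buns for 700, with 7 min left unused.
Replace bahn mi with pulled-pork sliders: the trade gains 14 net, giving 714 at 54 min.

714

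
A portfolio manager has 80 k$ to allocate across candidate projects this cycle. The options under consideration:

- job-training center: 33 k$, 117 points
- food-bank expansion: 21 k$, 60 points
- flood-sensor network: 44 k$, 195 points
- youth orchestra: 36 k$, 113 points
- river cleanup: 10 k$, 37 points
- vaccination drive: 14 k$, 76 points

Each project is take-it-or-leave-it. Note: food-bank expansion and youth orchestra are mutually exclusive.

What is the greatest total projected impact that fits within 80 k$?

Filling by ratio: flood-sensor network + river cleanup + vaccination drive for 308, with 12 k$ left unused.
Dropping river cleanup frees 10 k$; slotting in food-bank expansion (21 k$) lifts the total to 331 at 79 k$.

331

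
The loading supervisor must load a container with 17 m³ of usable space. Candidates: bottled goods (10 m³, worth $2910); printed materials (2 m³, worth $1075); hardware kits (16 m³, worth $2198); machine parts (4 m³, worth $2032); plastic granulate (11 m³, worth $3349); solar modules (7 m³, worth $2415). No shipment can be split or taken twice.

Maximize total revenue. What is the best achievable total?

Density check — printed materials 537.50, machine parts 508.00, solar modules 345.00, plastic granulate 304.45 are the best per m³.
The ratio heuristic lands on printed materials + machine parts + solar modules (5522) but leaves 4 m³ idle.
Dropping solar modules frees 7 m³; slotting in plastic granulate (11 m³) lifts the total to 6456 at 17 m³.
An exhaustive check of the 64 subsets confirms 6456.

6456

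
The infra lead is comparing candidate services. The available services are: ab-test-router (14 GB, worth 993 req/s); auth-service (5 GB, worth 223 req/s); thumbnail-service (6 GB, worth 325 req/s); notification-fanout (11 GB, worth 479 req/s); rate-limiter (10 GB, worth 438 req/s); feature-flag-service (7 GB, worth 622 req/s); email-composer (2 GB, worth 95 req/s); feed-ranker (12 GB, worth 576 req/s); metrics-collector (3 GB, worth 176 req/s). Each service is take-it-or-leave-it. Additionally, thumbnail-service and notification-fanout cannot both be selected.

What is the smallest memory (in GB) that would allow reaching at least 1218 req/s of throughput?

Look for the lowest-memory combination reaching 1218.
thumbnail-service + feature-flag-service + email-composer + metrics-collector reaches 1218 using 18 GB.
No combination under 18 GB hits 1218.

18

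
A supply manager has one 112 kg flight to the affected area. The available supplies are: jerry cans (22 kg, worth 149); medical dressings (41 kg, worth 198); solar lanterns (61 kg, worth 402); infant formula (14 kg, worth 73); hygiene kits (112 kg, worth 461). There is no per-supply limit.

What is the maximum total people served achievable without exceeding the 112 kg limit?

Taking 5×jerry cans: 110 kg used, 745 in people served.
Nothing else within 112 kg beats 745.

745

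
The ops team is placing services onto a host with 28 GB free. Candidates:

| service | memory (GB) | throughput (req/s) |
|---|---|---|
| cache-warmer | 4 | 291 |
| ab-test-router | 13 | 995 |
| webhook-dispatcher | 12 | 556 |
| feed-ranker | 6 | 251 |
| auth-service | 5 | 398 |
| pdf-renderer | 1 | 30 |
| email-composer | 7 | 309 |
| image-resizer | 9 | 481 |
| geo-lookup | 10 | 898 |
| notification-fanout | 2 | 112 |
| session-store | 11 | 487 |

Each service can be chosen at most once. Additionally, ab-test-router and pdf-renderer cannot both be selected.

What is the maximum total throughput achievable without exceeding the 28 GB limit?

2291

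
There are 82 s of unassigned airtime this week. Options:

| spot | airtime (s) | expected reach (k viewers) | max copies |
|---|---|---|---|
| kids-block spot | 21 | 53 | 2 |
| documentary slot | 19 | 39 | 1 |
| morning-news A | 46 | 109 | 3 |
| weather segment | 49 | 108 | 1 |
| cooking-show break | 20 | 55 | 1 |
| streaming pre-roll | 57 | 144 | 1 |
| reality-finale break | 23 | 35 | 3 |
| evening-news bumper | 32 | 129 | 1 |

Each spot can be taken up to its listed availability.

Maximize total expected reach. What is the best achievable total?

238

Taking the top-ratio spots first gives kids-block spot + cooking-show break + evening-news bumper for 237 (73 s).
Dropping kids-block spot and cooking-show break frees 41 s; slotting in morning-news A (46 s) lifts the total to 238 at 78 s.
No other feasible combination exceeds 238.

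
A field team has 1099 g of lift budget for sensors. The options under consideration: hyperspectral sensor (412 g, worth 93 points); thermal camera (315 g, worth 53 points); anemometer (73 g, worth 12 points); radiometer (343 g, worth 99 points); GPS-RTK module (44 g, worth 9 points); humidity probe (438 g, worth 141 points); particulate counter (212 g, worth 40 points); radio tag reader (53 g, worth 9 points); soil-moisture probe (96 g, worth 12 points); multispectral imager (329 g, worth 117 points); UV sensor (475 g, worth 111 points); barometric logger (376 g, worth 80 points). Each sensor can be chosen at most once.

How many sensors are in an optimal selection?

5

Best achievable data value is 319.
One optimal bundle: anemometer + GPS-RTK module + humidity probe + particulate counter + multispectral imager (1096 g).
Every optimal selection uses 5 sensors.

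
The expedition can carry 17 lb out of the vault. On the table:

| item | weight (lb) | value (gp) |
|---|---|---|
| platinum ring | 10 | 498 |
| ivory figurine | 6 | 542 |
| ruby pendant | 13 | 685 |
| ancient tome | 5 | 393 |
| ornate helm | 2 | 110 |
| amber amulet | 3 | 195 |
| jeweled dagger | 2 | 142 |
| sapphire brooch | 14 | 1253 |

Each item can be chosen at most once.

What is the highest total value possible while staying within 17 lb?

1448

Greedy by ratio would take ivory figurine + ancient tome + amber amulet + jeweled dagger: 16 lb used, total 1272.
The 13 lb tied up in ivory figurine and ancient tome and jeweled dagger is better spent on sapphire brooch — total rises to 1448 (17 lb).
Every other selection either busts 17 lb or fails to beat 1448.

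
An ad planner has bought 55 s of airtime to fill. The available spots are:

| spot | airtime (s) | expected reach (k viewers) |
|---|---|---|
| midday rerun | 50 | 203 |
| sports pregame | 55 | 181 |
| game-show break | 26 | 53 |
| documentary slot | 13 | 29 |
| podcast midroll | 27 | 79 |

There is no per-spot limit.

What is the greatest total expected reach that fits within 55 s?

203

By expected reach per s: midday rerun 4.06, sports pregame 3.29, podcast midroll 2.93, documentary slot 2.23 lead.
Best packing: midday rerun — 50 s, 203 total.
That's the maximum — no swap from here does better than 203.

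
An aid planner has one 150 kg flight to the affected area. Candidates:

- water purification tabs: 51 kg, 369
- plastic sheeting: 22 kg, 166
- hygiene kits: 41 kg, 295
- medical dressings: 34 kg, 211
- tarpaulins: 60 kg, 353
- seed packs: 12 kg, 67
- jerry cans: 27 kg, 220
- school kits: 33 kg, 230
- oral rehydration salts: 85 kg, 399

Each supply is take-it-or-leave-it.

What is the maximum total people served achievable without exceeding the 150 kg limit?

1060

Filling by ratio: water purification tabs + plastic sheeting + hygiene kits + jerry cans for 1050, with 9 kg left unused.
Replace jerry cans with school kits: the trade gains 10 net, giving 1060 at 147 kg.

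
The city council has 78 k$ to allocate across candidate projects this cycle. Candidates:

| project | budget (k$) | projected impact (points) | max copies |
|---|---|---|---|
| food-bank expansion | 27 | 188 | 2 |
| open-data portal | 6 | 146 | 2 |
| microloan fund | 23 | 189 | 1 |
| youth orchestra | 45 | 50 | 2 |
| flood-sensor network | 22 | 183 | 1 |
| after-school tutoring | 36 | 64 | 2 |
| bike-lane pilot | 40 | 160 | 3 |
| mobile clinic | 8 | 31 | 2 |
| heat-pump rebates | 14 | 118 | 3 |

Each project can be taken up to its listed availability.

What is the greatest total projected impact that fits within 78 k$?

Taking the top-ratio projects first gives 2×open-data portal + flood-sensor network + 3×heat-pump rebates for 829 (76 k$).
The 22 k$ tied up in flood-sensor network is better spent on microloan fund — total rises to 835 (77 k$).

835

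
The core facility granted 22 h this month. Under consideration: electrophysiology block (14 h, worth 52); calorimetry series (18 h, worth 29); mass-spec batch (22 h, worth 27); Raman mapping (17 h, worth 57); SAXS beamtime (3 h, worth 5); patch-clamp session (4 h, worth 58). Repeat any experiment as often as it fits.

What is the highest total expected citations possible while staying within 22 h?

Taking 5×patch-clamp session: 20 h used, 290 in expected citations.
Every other selection either busts 22 h or fails to beat 290.

290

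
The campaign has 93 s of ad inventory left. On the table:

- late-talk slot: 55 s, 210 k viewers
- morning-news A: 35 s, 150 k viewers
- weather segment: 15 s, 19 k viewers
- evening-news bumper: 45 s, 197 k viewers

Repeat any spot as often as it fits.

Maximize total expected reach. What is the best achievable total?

394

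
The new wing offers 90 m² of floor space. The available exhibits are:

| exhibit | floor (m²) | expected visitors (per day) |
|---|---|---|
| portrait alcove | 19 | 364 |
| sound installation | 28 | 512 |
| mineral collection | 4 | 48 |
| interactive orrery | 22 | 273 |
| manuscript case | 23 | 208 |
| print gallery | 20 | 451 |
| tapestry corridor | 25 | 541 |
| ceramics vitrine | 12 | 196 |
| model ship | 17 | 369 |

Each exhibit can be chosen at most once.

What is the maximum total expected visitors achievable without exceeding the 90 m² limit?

Greedy by ratio would take portrait alcove + mineral collection + print gallery + tapestry corridor + model ship: 85 m² used, total 1773.
The 23 m² tied up in portrait alcove and mineral collection is better spent on sound installation — total rises to 1873 (90 m²).

1873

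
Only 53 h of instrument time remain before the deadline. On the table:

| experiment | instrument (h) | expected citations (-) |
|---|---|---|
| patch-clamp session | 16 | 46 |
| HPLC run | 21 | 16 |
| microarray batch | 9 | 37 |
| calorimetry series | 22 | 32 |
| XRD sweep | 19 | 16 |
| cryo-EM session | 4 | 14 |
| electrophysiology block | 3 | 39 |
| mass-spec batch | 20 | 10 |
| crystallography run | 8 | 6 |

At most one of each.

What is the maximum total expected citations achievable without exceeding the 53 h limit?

By expected citations per h: electrophysiology block 13.00, microarray batch 4.11, cryo-EM session 3.50 lead.
Greedy by ratio would take patch-clamp session + microarray batch + XRD sweep + cryo-EM session + electrophysiology block: 51 h used, total 152.
The 23 h tied up in XRD sweep and cryo-EM session is better spent on calorimetry series — total rises to 154 (50 h).
That's the maximum — no swap from here does better than 154.

154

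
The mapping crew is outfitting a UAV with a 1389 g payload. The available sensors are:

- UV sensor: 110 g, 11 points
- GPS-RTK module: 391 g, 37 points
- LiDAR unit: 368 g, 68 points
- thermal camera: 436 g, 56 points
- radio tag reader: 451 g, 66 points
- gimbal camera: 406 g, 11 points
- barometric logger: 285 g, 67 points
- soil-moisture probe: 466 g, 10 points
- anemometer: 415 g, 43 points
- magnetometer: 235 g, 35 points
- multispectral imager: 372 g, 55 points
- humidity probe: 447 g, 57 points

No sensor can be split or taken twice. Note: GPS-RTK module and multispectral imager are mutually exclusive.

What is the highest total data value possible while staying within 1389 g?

236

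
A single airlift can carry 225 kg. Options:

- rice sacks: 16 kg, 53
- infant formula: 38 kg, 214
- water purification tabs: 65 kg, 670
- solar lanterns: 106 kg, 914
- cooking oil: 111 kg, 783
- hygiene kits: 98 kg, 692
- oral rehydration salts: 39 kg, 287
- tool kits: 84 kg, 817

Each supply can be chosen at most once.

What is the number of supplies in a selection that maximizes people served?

3

Optimal total is 1871.
water purification tabs + solar lanterns + oral rehydration salts hits 1871 at 210 kg.
Any selection reaching 1871 contains exactly 3 supplies.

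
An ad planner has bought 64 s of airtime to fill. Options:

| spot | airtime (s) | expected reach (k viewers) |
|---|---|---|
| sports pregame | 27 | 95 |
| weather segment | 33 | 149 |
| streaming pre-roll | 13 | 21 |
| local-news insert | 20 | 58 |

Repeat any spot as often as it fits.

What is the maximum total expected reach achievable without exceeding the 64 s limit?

Ranking by ratio (expected reach/s): weather segment 4.52, sports pregame 3.52, local-news insert 2.90.
The ratio ordering already packs tightly: sports pregame + weather segment, 60 s, 244.
Nothing else within 64 s beats 244.

244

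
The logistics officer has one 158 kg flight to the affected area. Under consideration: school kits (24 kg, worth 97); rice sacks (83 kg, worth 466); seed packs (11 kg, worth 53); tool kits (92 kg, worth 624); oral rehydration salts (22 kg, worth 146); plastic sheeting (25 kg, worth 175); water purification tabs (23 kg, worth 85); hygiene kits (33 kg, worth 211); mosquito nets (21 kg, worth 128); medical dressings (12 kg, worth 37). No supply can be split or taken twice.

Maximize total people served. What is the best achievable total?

A density-first pass picks seed packs + tool kits + oral rehydration salts + plastic sheeting — 998 at 150 kg.
Replace plastic sheeting with hygiene kits: the trade gains 36 net, giving 1034 at 158 kg.
Runner-up seed packs + tool kits + hygiene kits + mosquito nets tops out at 1016.

1034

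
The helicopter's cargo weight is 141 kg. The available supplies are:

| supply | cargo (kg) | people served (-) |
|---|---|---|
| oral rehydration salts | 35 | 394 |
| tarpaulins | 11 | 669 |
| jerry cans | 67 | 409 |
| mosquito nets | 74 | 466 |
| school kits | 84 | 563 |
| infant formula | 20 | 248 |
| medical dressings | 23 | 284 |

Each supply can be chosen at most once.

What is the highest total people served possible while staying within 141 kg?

1777

By people served per kg: tarpaulins 60.82, infant formula 12.40, medical dressings 12.35 lead.
The ratio heuristic lands on oral rehydration salts + tarpaulins + infant formula + medical dressings (1595) but leaves 52 kg idle.
The 23 kg tied up in medical dressings is better spent on mosquito nets — total rises to 1777 (140 kg).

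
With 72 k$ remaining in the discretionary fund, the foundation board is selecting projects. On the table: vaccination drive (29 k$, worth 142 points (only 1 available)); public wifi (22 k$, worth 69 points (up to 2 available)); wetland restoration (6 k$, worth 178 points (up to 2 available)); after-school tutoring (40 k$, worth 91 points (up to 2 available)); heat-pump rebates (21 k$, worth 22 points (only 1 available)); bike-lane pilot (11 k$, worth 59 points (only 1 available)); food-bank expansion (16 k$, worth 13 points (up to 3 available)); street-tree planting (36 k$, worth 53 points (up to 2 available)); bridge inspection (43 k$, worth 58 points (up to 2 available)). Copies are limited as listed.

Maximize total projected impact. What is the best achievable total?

The ratio ordering already packs tightly: vaccination drive + 2×wetland restoration + bike-lane pilot + food-bank expansion, 68 k$, 570.
No other feasible combination exceeds 570.

570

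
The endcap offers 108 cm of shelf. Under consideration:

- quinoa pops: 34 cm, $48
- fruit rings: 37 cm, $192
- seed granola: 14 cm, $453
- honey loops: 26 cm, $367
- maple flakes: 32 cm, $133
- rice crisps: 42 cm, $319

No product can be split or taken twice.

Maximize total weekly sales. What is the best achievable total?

Taking seed granola + honey loops + rice crisps: 82 cm used, 1139 in weekly sales.
The closest alternative, fruit rings + seed granola + honey loops, reaches only 1012.

1139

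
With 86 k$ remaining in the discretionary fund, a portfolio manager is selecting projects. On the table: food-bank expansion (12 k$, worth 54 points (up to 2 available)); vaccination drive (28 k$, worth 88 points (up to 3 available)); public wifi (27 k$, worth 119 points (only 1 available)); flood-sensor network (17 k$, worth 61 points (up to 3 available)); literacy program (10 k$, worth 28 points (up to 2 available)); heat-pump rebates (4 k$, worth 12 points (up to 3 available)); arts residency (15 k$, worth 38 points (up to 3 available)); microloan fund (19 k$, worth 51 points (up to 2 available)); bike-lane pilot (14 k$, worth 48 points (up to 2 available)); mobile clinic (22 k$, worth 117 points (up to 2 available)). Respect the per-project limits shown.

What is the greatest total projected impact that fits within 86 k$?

407

Filling by ratio: 2×food-bank expansion + flood-sensor network + 2×mobile clinic for 403, with 1 k$ left unused.
Dropping food-bank expansion and flood-sensor network frees 29 k$; slotting in public wifi (27 k$) lifts the total to 407 at 83 k$.
No other feasible combination exceeds 407.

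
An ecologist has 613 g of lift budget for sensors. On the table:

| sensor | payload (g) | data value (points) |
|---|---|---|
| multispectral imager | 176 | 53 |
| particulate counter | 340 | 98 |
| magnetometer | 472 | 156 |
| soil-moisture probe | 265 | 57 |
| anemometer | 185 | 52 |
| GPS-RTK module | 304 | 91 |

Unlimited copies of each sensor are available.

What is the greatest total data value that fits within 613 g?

Density check — magnetometer 0.33, multispectral imager 0.30, GPS-RTK module 0.30, particulate counter 0.29 are the best per g.
Filling by ratio: magnetometer for 156, with 141 g left unused.
Replace magnetometer with 2×GPS-RTK module: the trade gains 26 net, giving 182 at 608 g.
The spare 5 g is too small for any remaining sensor, and no exchange beats 182.

182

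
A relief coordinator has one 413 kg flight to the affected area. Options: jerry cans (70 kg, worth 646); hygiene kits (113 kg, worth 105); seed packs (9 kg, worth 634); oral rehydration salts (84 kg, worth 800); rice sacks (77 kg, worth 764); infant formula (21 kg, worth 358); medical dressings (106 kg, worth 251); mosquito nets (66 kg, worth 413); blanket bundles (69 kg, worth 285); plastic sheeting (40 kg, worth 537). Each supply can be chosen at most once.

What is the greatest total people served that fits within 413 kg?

4152

Density check — seed packs 70.44, infant formula 17.05, plastic sheeting 13.43, rice sacks 9.92 are the best per kg.
The ratio ordering already packs tightly: jerry cans + seed packs + oral rehydration salts + rice sacks + infant formula + mosquito nets + plastic sheeting, 367 kg, 4152.
No other feasible combination exceeds 4152.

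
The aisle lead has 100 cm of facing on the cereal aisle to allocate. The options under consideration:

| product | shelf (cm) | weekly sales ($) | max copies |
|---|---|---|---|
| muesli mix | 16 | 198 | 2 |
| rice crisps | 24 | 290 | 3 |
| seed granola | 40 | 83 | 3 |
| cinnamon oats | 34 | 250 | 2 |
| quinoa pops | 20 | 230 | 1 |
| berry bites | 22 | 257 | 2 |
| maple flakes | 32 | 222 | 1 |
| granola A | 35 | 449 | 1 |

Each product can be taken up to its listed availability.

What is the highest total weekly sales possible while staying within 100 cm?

By weekly sales per cm: granola A 12.83, muesli mix 12.38, rice crisps 12.08, berry bites 11.68 lead.
Filling by ratio: 2×muesli mix + rice crisps + granola A for 1135, with 9 cm left unused.
The 16 cm tied up in muesli mix is better spent on rice crisps — total rises to 1227 (99 cm).

1227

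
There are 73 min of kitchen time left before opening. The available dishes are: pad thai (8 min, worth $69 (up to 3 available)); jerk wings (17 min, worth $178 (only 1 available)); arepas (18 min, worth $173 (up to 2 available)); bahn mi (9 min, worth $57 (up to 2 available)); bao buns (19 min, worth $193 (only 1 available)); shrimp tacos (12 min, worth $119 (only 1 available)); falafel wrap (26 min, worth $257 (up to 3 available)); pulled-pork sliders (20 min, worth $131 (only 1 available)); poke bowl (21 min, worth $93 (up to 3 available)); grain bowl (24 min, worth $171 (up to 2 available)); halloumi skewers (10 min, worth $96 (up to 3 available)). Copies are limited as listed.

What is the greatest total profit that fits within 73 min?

727

Filling by ratio: jerk wings + arepas + bao buns + shrimp tacos for 663, with 7 min left unused.
Dropping bao buns frees 19 min; slotting in falafel wrap (26 min) lifts the total to 727 at 73 min.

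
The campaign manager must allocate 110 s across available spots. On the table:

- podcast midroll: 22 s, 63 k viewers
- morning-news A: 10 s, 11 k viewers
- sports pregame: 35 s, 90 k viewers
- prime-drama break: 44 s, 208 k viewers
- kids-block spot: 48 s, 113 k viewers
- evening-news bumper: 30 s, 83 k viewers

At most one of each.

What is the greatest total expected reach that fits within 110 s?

By expected reach per s: prime-drama break 4.73, podcast midroll 2.86, evening-news bumper 2.77 lead.
Taking the top-ratio spots first gives podcast midroll + morning-news A + prime-drama break + evening-news bumper for 365 (106 s).
Replace podcast midroll and morning-news A with sports pregame: the trade gains 16 net, giving 381 at 109 s.
Next best is podcast midroll + morning-news A + prime-drama break + evening-news bumper at 365 (106 s) — short by 16.

381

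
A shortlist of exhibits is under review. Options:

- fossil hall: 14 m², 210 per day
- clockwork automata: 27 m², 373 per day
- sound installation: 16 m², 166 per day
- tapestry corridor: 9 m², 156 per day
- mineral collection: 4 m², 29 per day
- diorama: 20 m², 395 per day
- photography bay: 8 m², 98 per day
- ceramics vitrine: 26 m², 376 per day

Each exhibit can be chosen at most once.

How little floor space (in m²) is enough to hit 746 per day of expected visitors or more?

43

Minimise m² subject to total expected visitors ≥ 746.
fossil hall + tapestry corridor + diorama: 761 expected visitors at 43 m².
Any bundle with less than 43 m² falls short of 746.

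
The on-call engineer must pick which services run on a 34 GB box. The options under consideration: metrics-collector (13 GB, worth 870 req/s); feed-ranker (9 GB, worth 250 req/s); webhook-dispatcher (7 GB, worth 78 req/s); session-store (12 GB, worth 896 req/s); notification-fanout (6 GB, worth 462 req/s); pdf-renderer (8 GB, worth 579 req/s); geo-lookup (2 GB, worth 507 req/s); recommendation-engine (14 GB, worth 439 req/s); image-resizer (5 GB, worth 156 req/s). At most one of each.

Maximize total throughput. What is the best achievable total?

Taking the top-ratio services first gives session-store + notification-fanout + pdf-renderer + geo-lookup + image-resizer for 2600 (33 GB).
The 13 GB tied up in pdf-renderer and image-resizer is better spent on metrics-collector — total rises to 2735 (33 GB).
No other feasible combination exceeds 2735.

2735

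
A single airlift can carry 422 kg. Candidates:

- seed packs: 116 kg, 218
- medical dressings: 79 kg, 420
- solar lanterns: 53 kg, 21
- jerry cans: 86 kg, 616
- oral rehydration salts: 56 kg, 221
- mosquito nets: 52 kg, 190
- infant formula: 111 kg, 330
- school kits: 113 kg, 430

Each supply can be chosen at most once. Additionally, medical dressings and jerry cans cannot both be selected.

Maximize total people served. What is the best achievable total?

1787

Best packing: jerry cans + oral rehydration salts + mosquito nets + infant formula + school kits — 418 kg, 1787 total.
The closest alternative, solar lanterns + jerry cans + oral rehydration salts + infant formula + school kits, reaches only 1618.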